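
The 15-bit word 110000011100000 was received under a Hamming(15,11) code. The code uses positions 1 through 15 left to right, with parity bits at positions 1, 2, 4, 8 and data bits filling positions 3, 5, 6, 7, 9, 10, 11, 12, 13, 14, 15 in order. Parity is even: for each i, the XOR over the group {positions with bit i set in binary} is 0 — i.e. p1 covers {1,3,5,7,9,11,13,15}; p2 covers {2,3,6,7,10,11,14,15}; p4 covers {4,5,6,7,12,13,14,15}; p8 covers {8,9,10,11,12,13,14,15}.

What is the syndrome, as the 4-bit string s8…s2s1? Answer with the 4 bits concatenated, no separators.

1000

s1 (pos 1,3,5,7,9,11,13,15): 1⊕0⊕0⊕0⊕1⊕0⊕0⊕0 = 0
s2 (pos 2,3,6,7,10,11,14,15): 1⊕0⊕0⊕0⊕1⊕0⊕0⊕0 = 0
s4 (pos 4,5,6,7,12,13,14,15): 0⊕0⊕0⊕0⊕0⊕0⊕0⊕0 = 0
s8 (pos 8,9,10,11,12,13,14,15): 1⊕1⊕1⊕0⊕0⊕0⊕0⊕0 = 1
Syndrome s8…s1 = 1000 → error at position 8.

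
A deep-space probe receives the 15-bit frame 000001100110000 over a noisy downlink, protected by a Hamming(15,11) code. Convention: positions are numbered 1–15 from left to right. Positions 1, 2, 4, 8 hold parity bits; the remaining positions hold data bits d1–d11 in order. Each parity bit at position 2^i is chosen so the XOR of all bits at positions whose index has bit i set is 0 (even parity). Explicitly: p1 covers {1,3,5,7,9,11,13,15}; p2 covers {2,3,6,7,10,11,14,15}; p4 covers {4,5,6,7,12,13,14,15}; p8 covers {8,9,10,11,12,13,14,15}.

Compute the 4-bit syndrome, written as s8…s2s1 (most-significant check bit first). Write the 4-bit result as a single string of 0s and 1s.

s1 (pos 1,3,5,7,9,11,13,15): 0⊕0⊕0⊕1⊕0⊕1⊕0⊕0 = 0
s2 (pos 2,3,6,7,10,11,14,15): 0⊕0⊕1⊕1⊕1⊕1⊕0⊕0 = 0
s4 (pos 4,5,6,7,12,13,14,15): 0⊕0⊕1⊕1⊕0⊕0⊕0⊕0 = 0
s8 (pos 8,9,10,11,12,13,14,15): 0⊕0⊕1⊕1⊕0⊕0⊕0⊕0 = 0
Syndrome s8…s1 = 0000 → no error.

0000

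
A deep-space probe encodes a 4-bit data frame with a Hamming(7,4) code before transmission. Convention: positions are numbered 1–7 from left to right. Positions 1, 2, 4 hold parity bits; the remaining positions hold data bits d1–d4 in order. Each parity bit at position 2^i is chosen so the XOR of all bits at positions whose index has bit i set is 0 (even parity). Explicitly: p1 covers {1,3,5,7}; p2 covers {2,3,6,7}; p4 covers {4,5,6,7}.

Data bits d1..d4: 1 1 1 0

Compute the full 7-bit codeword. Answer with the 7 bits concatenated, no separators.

0010110

Place data at non-parity positions: p1 p2 1 p4 1 1 0
p1 (pos 1,3,5,7): XOR of data positions = 1⊕1⊕0 = 0
p2 (pos 2,3,6,7): XOR of data positions = 1⊕1⊕0 = 0
p4 (pos 4,5,6,7): XOR of data positions = 1⊕1⊕0 = 0
Codeword: 0010110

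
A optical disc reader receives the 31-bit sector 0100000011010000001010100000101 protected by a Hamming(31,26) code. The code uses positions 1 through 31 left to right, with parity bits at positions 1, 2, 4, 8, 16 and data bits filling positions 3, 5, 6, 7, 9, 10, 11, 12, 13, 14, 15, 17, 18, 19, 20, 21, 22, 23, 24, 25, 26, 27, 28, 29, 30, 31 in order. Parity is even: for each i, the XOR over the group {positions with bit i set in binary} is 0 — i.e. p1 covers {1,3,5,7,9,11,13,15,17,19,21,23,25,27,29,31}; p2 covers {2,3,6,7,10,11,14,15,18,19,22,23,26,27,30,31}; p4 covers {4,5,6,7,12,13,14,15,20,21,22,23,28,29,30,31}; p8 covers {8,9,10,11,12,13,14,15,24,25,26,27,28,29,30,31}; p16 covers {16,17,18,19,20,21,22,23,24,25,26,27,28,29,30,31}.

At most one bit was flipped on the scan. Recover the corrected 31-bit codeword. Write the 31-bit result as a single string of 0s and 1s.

s1 (pos 1,3,5,7,9,11,13,15,17,19,21,23,25,27,29,31): 0⊕0⊕0⊕0⊕1⊕0⊕0⊕0⊕0⊕1⊕1⊕1⊕0⊕0⊕1⊕1 = 0
s2 (pos 2,3,6,7,10,11,14,15,18,19,22,23,26,27,30,31): 1⊕0⊕0⊕0⊕1⊕0⊕0⊕0⊕0⊕1⊕0⊕1⊕0⊕0⊕0⊕1 = 1
s4 (pos 4,5,6,7,12,13,14,15,20,21,22,23,28,29,30,31): 0⊕0⊕0⊕0⊕1⊕0⊕0⊕0⊕0⊕1⊕0⊕1⊕0⊕1⊕0⊕1 = 1
s8 (pos 8,9,10,11,12,13,14,15,24,25,26,27,28,29,30,31): 0⊕1⊕1⊕0⊕1⊕0⊕0⊕0⊕0⊕0⊕0⊕0⊕0⊕1⊕0⊕1 = 1
s16 (pos 16,17,18,19,20,21,22,23,24,25,26,27,28,29,30,31): 0⊕0⊕0⊕1⊕0⊕1⊕0⊕1⊕0⊕0⊕0⊕0⊕0⊕1⊕0⊕1 = 1
Syndrome s16…s1 = 11110 → error at position 30.
Flip position 30: 0100000011010000001010100000101 → 0100000011010000001010100000111

0100000011010000001010100000111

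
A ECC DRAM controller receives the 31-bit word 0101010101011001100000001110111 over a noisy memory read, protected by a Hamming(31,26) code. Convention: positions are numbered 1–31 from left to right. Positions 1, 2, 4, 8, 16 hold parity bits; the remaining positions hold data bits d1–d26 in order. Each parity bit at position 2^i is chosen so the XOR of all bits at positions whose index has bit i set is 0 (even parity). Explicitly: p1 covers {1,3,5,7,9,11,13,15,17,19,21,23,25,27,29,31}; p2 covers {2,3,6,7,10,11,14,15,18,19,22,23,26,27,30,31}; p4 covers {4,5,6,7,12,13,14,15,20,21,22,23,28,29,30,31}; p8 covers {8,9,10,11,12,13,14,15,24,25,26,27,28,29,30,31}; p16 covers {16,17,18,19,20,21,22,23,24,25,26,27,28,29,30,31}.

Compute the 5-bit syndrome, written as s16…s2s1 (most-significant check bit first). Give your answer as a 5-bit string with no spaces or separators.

s1 (pos 1,3,5,7,9,11,13,15,17,19,21,23,25,27,29,31): 0⊕0⊕0⊕0⊕0⊕0⊕1⊕0⊕1⊕0⊕0⊕0⊕1⊕1⊕1⊕1 = 0
s2 (pos 2,3,6,7,10,11,14,15,18,19,22,23,26,27,30,31): 1⊕0⊕1⊕0⊕1⊕0⊕0⊕0⊕0⊕0⊕0⊕0⊕1⊕1⊕1⊕1 = 1
s4 (pos 4,5,6,7,12,13,14,15,20,21,22,23,28,29,30,31): 1⊕0⊕1⊕0⊕1⊕1⊕0⊕0⊕0⊕0⊕0⊕0⊕0⊕1⊕1⊕1 = 1
s8 (pos 8,9,10,11,12,13,14,15,24,25,26,27,28,29,30,31): 1⊕0⊕1⊕0⊕1⊕1⊕0⊕0⊕0⊕1⊕1⊕1⊕0⊕1⊕1⊕1 = 0
s16 (pos 16,17,18,19,20,21,22,23,24,25,26,27,28,29,30,31): 1⊕1⊕0⊕0⊕0⊕0⊕0⊕0⊕0⊕1⊕1⊕1⊕0⊕1⊕1⊕1 = 0
Syndrome s16…s1 = 00110 → error at position 6.

00110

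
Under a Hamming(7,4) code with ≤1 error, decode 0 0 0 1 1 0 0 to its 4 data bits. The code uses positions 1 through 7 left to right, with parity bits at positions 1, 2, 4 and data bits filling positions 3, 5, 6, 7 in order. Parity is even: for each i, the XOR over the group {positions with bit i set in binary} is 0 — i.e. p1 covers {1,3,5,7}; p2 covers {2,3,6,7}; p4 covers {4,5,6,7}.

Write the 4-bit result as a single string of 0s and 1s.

0100

s1 (pos 1,3,5,7): 0⊕0⊕1⊕0 = 1
s2 (pos 2,3,6,7): 0⊕0⊕0⊕0 = 0
s4 (pos 4,5,6,7): 1⊕1⊕0⊕0 = 0
Syndrome s4…s1 = 001 → error at position 1.
Flip position 1: 0001100 → 1001100
Read data bits from positions 3,5,6,7: 0100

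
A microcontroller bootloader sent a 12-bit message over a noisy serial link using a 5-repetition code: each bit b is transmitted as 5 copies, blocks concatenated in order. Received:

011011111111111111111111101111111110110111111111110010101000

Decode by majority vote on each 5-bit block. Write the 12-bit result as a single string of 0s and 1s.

Block 1 (01101): 3 ones → 1
Block 2 (11111): 5 ones → 1
Block 3 (11111): 5 ones → 1
Block 4 (11111): 5 ones → 1
Block 5 (11111): 5 ones → 1
Block 6 (01111): 4 ones → 1
Block 7 (11111): 5 ones → 1
Block 8 (01101): 3 ones → 1
Block 9 (11111): 5 ones → 1
Block 10 (11111): 5 ones → 1
Block 11 (00101): 2 ones → 0
Block 12 (01000): 1 one → 0

111111111100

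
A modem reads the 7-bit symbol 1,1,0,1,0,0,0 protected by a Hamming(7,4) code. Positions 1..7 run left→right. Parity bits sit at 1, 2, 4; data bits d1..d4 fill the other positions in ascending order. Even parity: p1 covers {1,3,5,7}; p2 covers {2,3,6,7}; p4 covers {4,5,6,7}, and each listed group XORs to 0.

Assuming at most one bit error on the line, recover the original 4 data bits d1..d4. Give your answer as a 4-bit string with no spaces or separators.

0001

s1 (pos 1,3,5,7): 1⊕0⊕0⊕0 = 1
s2 (pos 2,3,6,7): 1⊕0⊕0⊕0 = 1
s4 (pos 4,5,6,7): 1⊕0⊕0⊕0 = 1
Syndrome s4…s1 = 111 → error at position 7.
Flip position 7: 1101000 → 1101001
Read data bits from positions 3,5,6,7: 0001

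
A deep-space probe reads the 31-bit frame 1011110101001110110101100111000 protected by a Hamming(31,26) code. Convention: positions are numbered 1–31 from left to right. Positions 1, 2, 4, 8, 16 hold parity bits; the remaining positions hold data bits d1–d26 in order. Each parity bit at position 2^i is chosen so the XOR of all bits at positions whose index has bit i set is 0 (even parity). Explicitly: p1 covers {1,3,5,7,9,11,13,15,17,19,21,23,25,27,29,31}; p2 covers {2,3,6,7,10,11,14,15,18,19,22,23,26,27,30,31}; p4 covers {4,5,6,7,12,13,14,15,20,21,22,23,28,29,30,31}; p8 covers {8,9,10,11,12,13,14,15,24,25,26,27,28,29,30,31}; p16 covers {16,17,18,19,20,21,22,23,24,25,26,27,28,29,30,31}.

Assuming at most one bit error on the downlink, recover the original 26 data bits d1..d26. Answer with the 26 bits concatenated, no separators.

11100100111110101100111000

s1 (pos 1,3,5,7,9,11,13,15,17,19,21,23,25,27,29,31): 1⊕1⊕1⊕0⊕0⊕0⊕1⊕1⊕1⊕0⊕0⊕1⊕0⊕1⊕0⊕0 = 0
s2 (pos 2,3,6,7,10,11,14,15,18,19,22,23,26,27,30,31): 0⊕1⊕1⊕0⊕1⊕0⊕1⊕1⊕1⊕0⊕1⊕1⊕1⊕1⊕0⊕0 = 0
s4 (pos 4,5,6,7,12,13,14,15,20,21,22,23,28,29,30,31): 1⊕1⊕1⊕0⊕0⊕1⊕1⊕1⊕1⊕0⊕1⊕1⊕1⊕0⊕0⊕0 = 0
s8 (pos 8,9,10,11,12,13,14,15,24,25,26,27,28,29,30,31): 1⊕0⊕1⊕0⊕0⊕1⊕1⊕1⊕0⊕0⊕1⊕1⊕1⊕0⊕0⊕0 = 0
s16 (pos 16,17,18,19,20,21,22,23,24,25,26,27,28,29,30,31): 0⊕1⊕1⊕0⊕1⊕0⊕1⊕1⊕0⊕0⊕1⊕1⊕1⊕0⊕0⊕0 = 0
Syndrome s16…s1 = 00000 → no error.
Read data bits from positions 3,5,6,7,9,10,11,12,13,14,15,17,18,19,20,21,22,23,24,25,26,27,28,29,30,31: 11100100111110101100111000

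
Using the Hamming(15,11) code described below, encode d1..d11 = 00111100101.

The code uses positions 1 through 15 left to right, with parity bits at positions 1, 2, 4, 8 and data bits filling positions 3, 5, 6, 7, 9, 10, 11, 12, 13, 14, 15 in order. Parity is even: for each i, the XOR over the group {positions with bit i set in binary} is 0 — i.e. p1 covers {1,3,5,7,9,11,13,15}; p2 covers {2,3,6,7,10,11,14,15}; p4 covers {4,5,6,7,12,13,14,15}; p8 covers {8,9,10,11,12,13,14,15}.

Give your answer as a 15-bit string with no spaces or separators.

000001101100101

Place data at non-parity positions: p1 p2 0 p4 0 1 1 p8 1 1 0 0 1 0 1
p1 (pos 1,3,5,7,9,11,13,15): XOR of data positions = 0⊕0⊕1⊕1⊕0⊕1⊕1 = 0
p2 (pos 2,3,6,7,10,11,14,15): XOR of data positions = 0⊕1⊕1⊕1⊕0⊕0⊕1 = 0
p4 (pos 4,5,6,7,12,13,14,15): XOR of data positions = 0⊕1⊕1⊕0⊕1⊕0⊕1 = 0
p8 (pos 8,9,10,11,12,13,14,15): XOR of data positions = 1⊕1⊕0⊕0⊕1⊕0⊕1 = 0
Codeword: 000001101100101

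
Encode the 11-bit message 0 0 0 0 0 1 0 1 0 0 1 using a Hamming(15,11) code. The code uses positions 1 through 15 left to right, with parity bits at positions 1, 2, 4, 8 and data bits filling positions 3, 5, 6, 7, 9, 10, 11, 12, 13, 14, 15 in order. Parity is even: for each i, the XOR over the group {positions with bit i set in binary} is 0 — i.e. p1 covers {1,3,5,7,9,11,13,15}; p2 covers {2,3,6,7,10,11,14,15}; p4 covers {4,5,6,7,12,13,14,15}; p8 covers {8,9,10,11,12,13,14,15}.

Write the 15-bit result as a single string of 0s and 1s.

100000010101001

Place data at non-parity positions: p1 p2 0 p4 0 0 0 p8 0 1 0 1 0 0 1
p1 (pos 1,3,5,7,9,11,13,15): XOR of data positions = 0⊕0⊕0⊕0⊕0⊕0⊕1 = 1
p2 (pos 2,3,6,7,10,11,14,15): XOR of data positions = 0⊕0⊕0⊕1⊕0⊕0⊕1 = 0
p4 (pos 4,5,6,7,12,13,14,15): XOR of data positions = 0⊕0⊕0⊕1⊕0⊕0⊕1 = 0
p8 (pos 8,9,10,11,12,13,14,15): XOR of data positions = 0⊕1⊕0⊕1⊕0⊕0⊕1 = 1
Codeword: 100000010101001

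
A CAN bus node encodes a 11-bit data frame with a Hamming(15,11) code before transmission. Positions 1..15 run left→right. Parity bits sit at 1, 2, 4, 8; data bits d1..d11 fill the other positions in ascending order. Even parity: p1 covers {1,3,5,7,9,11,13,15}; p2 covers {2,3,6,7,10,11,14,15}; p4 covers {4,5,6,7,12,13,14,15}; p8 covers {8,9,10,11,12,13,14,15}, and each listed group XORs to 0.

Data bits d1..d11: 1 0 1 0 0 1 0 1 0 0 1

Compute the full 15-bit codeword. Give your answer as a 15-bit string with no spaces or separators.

Place data at non-parity positions: p1 p2 1 p4 0 1 0 p8 0 1 0 1 0 0 1
p1 (pos 1,3,5,7,9,11,13,15): XOR of data positions = 1⊕0⊕0⊕0⊕0⊕0⊕1 = 0
p2 (pos 2,3,6,7,10,11,14,15): XOR of data positions = 1⊕1⊕0⊕1⊕0⊕0⊕1 = 0
p4 (pos 4,5,6,7,12,13,14,15): XOR of data positions = 0⊕1⊕0⊕1⊕0⊕0⊕1 = 1
p8 (pos 8,9,10,11,12,13,14,15): XOR of data positions = 0⊕1⊕0⊕1⊕0⊕0⊕1 = 1
Codeword: 001101010101001

001101010101001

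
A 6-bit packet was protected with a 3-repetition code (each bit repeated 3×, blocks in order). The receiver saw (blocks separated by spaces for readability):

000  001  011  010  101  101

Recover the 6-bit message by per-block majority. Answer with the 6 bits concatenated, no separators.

001011

Block 1 (000): 0 ones → 0
Block 2 (001): 1 one → 0
Block 3 (011): 2 ones → 1
Block 4 (010): 1 one → 0
Block 5 (101): 2 ones → 1
Block 6 (101): 2 ones → 1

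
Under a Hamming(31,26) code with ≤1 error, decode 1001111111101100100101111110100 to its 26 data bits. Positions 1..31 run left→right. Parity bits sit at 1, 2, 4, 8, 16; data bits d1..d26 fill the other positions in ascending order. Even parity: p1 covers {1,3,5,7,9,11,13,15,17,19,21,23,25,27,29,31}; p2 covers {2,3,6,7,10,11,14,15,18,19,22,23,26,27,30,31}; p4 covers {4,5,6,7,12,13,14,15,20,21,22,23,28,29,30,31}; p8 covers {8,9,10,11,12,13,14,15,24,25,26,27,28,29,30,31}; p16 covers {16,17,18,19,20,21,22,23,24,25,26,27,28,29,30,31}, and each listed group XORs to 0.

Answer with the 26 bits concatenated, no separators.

01111110110100101111100100

s1 (pos 1,3,5,7,9,11,13,15,17,19,21,23,25,27,29,31): 1⊕0⊕1⊕1⊕1⊕1⊕1⊕0⊕1⊕0⊕0⊕1⊕1⊕1⊕1⊕0 = 1
s2 (pos 2,3,6,7,10,11,14,15,18,19,22,23,26,27,30,31): 0⊕0⊕1⊕1⊕1⊕1⊕1⊕0⊕0⊕0⊕1⊕1⊕1⊕1⊕0⊕0 = 1
s4 (pos 4,5,6,7,12,13,14,15,20,21,22,23,28,29,30,31): 1⊕1⊕1⊕1⊕0⊕1⊕1⊕0⊕1⊕0⊕1⊕1⊕0⊕1⊕0⊕0 = 0
s8 (pos 8,9,10,11,12,13,14,15,24,25,26,27,28,29,30,31): 1⊕1⊕1⊕1⊕0⊕1⊕1⊕0⊕1⊕1⊕1⊕1⊕0⊕1⊕0⊕0 = 1
s16 (pos 16,17,18,19,20,21,22,23,24,25,26,27,28,29,30,31): 0⊕1⊕0⊕0⊕1⊕0⊕1⊕1⊕1⊕1⊕1⊕1⊕0⊕1⊕0⊕0 = 1
Syndrome s16…s1 = 11011 → error at position 27.
Flip position 27: 1001111111101100100101111110100 → 1001111111101100100101111100100
Read data bits from positions 3,5,6,7,9,10,11,12,13,14,15,17,18,19,20,21,22,23,24,25,26,27,28,29,30,31: 01111110110100101111100100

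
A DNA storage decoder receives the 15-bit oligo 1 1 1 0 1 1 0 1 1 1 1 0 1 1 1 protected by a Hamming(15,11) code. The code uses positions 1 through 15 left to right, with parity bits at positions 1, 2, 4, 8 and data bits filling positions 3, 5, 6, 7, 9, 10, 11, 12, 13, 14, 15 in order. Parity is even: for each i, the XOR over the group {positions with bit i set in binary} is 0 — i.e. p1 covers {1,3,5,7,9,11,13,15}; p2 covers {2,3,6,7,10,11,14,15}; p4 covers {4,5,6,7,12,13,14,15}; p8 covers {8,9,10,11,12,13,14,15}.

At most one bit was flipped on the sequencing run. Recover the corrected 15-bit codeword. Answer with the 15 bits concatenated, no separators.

111011011110110

s1 (pos 1,3,5,7,9,11,13,15): 1⊕1⊕1⊕0⊕1⊕1⊕1⊕1 = 1
s2 (pos 2,3,6,7,10,11,14,15): 1⊕1⊕1⊕0⊕1⊕1⊕1⊕1 = 1
s4 (pos 4,5,6,7,12,13,14,15): 0⊕1⊕1⊕0⊕0⊕1⊕1⊕1 = 1
s8 (pos 8,9,10,11,12,13,14,15): 1⊕1⊕1⊕1⊕0⊕1⊕1⊕1 = 1
Syndrome s8…s1 = 1111 → error at position 15.
Flip position 15: 111011011110111 → 111011011110110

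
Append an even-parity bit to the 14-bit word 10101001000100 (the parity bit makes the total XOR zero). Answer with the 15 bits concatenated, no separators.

XOR of the 14 data bits: 1⊕0⊕1⊕0⊕1⊕0⊕0⊕1⊕0⊕0⊕0⊕1⊕0⊕0 = 1
Parity bit = 1 (so all 15 bits XOR to 0).

101010010001001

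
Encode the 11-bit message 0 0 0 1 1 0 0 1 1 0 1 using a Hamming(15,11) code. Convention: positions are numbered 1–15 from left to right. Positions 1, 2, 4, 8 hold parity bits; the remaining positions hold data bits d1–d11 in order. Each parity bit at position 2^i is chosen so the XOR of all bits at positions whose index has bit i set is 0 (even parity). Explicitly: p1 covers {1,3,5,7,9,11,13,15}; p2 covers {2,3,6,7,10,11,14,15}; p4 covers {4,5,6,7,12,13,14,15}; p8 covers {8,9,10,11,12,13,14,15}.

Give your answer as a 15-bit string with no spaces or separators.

Place data at non-parity positions: p1 p2 0 p4 0 0 1 p8 1 0 0 1 1 0 1
p1 (pos 1,3,5,7,9,11,13,15): XOR of data positions = 0⊕0⊕1⊕1⊕0⊕1⊕1 = 0
p2 (pos 2,3,6,7,10,11,14,15): XOR of data positions = 0⊕0⊕1⊕0⊕0⊕0⊕1 = 0
p4 (pos 4,5,6,7,12,13,14,15): XOR of data positions = 0⊕0⊕1⊕1⊕1⊕0⊕1 = 0
p8 (pos 8,9,10,11,12,13,14,15): XOR of data positions = 1⊕0⊕0⊕1⊕1⊕0⊕1 = 0
Codeword: 000000101001101

000000101001101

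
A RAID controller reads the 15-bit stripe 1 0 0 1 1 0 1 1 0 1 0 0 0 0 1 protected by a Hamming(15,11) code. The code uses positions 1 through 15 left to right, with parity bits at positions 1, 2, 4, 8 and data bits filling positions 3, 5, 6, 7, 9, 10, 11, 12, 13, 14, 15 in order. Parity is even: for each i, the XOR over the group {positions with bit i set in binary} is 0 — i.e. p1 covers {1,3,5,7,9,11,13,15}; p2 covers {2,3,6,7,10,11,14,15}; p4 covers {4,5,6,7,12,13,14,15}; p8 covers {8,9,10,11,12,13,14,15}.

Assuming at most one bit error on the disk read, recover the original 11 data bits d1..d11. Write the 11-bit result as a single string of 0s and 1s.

01010000001

s1 (pos 1,3,5,7,9,11,13,15): 1⊕0⊕1⊕1⊕0⊕0⊕0⊕1 = 0
s2 (pos 2,3,6,7,10,11,14,15): 0⊕0⊕0⊕1⊕1⊕0⊕0⊕1 = 1
s4 (pos 4,5,6,7,12,13,14,15): 1⊕1⊕0⊕1⊕0⊕0⊕0⊕1 = 0
s8 (pos 8,9,10,11,12,13,14,15): 1⊕0⊕1⊕0⊕0⊕0⊕0⊕1 = 1
Syndrome s8…s1 = 1010 → error at position 10.
Flip position 10: 100110110100001 → 100110110000001
Read data bits from positions 3,5,6,7,9,10,11,12,13,14,15: 01010000001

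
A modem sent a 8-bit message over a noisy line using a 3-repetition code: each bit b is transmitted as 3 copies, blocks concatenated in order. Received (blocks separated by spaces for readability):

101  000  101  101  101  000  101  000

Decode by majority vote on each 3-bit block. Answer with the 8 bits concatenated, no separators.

Block 1 (101): 2 ones → 1
Block 2 (000): 0 ones → 0
Block 3 (101): 2 ones → 1
Block 4 (101): 2 ones → 1
Block 5 (101): 2 ones → 1
Block 6 (000): 0 ones → 0
Block 7 (101): 2 ones → 1
Block 8 (000): 0 ones → 0

10111010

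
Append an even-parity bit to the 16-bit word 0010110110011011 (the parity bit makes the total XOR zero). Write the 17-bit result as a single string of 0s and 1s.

00101101100110111

XOR of the 16 data bits: 0⊕0⊕1⊕0⊕1⊕1⊕0⊕1⊕1⊕0⊕0⊕1⊕1⊕0⊕1⊕1 = 1
Parity bit = 1 (so all 17 bits XOR to 0).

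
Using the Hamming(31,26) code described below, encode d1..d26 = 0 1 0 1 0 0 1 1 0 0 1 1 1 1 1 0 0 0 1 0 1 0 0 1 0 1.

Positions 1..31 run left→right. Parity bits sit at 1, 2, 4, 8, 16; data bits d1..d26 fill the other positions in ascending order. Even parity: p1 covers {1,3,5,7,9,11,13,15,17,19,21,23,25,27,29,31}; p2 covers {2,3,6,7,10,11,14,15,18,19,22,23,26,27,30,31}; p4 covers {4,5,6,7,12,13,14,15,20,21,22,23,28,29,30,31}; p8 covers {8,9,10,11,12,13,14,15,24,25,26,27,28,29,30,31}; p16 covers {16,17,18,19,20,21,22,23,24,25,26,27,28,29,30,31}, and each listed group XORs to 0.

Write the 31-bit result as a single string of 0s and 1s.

Place data at non-parity positions: p1 p2 0 p4 1 0 1 p8 0 0 1 1 0 0 1 p16 1 1 1 1 0 0 0 1 0 1 0 0 1 0 1
p1 (pos 1,3,5,7,9,11,13,15,17,19,21,23,25,27,29,31): XOR of data positions = 0⊕1⊕1⊕0⊕1⊕0⊕1⊕1⊕1⊕0⊕0⊕0⊕0⊕1⊕1 = 0
p2 (pos 2,3,6,7,10,11,14,15,18,19,22,23,26,27,30,31): XOR of data positions = 0⊕0⊕1⊕0⊕1⊕0⊕1⊕1⊕1⊕0⊕0⊕1⊕0⊕0⊕1 = 1
p4 (pos 4,5,6,7,12,13,14,15,20,21,22,23,28,29,30,31): XOR of data positions = 1⊕0⊕1⊕1⊕0⊕0⊕1⊕1⊕0⊕0⊕0⊕0⊕1⊕0⊕1 = 1
p8 (pos 8,9,10,11,12,13,14,15,24,25,26,27,28,29,30,31): XOR of data positions = 0⊕0⊕1⊕1⊕0⊕0⊕1⊕1⊕0⊕1⊕0⊕0⊕1⊕0⊕1 = 1
p16 (pos 16,17,18,19,20,21,22,23,24,25,26,27,28,29,30,31): XOR of data positions = 1⊕1⊕1⊕1⊕0⊕0⊕0⊕1⊕0⊕1⊕0⊕0⊕1⊕0⊕1 = 0
Codeword: 0101101100110010111100010100101

0101101100110010111100010100101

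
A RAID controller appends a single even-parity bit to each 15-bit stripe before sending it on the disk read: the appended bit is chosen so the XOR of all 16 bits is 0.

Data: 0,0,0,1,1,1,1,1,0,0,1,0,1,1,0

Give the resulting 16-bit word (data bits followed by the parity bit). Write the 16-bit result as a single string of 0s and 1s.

XOR of the 15 data bits: 0⊕0⊕0⊕1⊕1⊕1⊕1⊕1⊕0⊕0⊕1⊕0⊕1⊕1⊕0 = 0
Parity bit = 0 (so all 16 bits XOR to 0).

0001111100101100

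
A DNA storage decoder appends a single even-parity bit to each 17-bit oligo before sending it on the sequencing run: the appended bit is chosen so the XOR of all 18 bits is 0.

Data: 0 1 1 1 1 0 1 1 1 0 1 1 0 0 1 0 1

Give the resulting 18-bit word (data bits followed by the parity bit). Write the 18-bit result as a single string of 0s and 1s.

011110111011001011

XOR of the 17 data bits: 0⊕1⊕1⊕1⊕1⊕0⊕1⊕1⊕1⊕0⊕1⊕1⊕0⊕0⊕1⊕0⊕1 = 1
Parity bit = 1 (so all 18 bits XOR to 0).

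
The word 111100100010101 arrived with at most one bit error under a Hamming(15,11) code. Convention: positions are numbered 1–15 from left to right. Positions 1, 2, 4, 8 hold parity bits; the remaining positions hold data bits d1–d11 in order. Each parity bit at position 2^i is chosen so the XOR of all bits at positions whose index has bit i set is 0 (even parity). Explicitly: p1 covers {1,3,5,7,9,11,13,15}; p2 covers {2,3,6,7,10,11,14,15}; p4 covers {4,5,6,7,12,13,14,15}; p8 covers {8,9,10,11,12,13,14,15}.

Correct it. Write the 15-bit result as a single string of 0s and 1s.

111100100110101

s1 (pos 1,3,5,7,9,11,13,15): 1⊕1⊕0⊕1⊕0⊕1⊕1⊕1 = 0
s2 (pos 2,3,6,7,10,11,14,15): 1⊕1⊕0⊕1⊕0⊕1⊕0⊕1 = 1
s4 (pos 4,5,6,7,12,13,14,15): 1⊕0⊕0⊕1⊕0⊕1⊕0⊕1 = 0
s8 (pos 8,9,10,11,12,13,14,15): 0⊕0⊕0⊕1⊕0⊕1⊕0⊕1 = 1
Syndrome s8…s1 = 1010 → error at position 10.
Flip position 10: 111100100010101 → 111100100110101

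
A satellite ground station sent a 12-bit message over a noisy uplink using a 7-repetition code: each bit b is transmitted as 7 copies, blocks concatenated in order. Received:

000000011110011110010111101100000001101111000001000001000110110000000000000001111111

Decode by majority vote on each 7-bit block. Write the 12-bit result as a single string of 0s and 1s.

Block 1 (0000000): 0 ones → 0
Block 2 (1111001): 5 ones → 1
Block 3 (1110010): 4 ones → 1
Block 4 (1111011): 6 ones → 1
Block 5 (0000000): 0 ones → 0
Block 6 (1101111): 6 ones → 1
Block 7 (0000010): 1 one → 0
Block 8 (0000100): 1 one → 0
Block 9 (0110110): 4 ones → 1
Block 10 (0000000): 0 ones → 0
Block 11 (0000000): 0 ones → 0
Block 12 (1111111): 7 ones → 1

011101001001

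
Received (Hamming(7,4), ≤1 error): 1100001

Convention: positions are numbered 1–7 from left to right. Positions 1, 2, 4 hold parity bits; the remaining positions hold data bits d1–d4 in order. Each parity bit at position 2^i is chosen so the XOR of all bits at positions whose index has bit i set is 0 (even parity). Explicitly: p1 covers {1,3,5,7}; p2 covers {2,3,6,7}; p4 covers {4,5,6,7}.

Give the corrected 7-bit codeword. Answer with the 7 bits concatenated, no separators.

s1 (pos 1,3,5,7): 1⊕0⊕0⊕1 = 0
s2 (pos 2,3,6,7): 1⊕0⊕0⊕1 = 0
s4 (pos 4,5,6,7): 0⊕0⊕0⊕1 = 1
Syndrome s4…s1 = 100 → error at position 4.
Flip position 4: 1100001 → 1101001

1101001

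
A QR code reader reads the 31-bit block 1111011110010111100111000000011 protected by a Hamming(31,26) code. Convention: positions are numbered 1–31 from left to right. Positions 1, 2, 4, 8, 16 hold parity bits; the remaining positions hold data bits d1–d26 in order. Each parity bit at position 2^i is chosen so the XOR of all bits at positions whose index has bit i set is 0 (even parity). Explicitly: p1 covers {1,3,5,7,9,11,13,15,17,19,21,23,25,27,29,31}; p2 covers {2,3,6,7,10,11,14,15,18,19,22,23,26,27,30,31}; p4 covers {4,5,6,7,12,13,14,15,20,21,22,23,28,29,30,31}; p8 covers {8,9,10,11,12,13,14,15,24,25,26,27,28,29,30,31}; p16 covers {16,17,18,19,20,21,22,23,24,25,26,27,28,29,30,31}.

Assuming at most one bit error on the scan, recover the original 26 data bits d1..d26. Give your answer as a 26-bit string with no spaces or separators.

10111001011100111000000001

s1 (pos 1,3,5,7,9,11,13,15,17,19,21,23,25,27,29,31): 1⊕1⊕0⊕1⊕1⊕0⊕0⊕1⊕1⊕0⊕1⊕0⊕0⊕0⊕0⊕1 = 0
s2 (pos 2,3,6,7,10,11,14,15,18,19,22,23,26,27,30,31): 1⊕1⊕1⊕1⊕0⊕0⊕1⊕1⊕0⊕0⊕1⊕0⊕0⊕0⊕1⊕1 = 1
s4 (pos 4,5,6,7,12,13,14,15,20,21,22,23,28,29,30,31): 1⊕0⊕1⊕1⊕1⊕0⊕1⊕1⊕1⊕1⊕1⊕0⊕0⊕0⊕1⊕1 = 1
s8 (pos 8,9,10,11,12,13,14,15,24,25,26,27,28,29,30,31): 1⊕1⊕0⊕0⊕1⊕0⊕1⊕1⊕0⊕0⊕0⊕0⊕0⊕0⊕1⊕1 = 1
s16 (pos 16,17,18,19,20,21,22,23,24,25,26,27,28,29,30,31): 1⊕1⊕0⊕0⊕1⊕1⊕1⊕0⊕0⊕0⊕0⊕0⊕0⊕0⊕1⊕1 = 1
Syndrome s16…s1 = 11110 → error at position 30.
Flip position 30: 1111011110010111100111000000011 → 1111011110010111100111000000001
Read data bits from positions 3,5,6,7,9,10,11,12,13,14,15,17,18,19,20,21,22,23,24,25,26,27,28,29,30,31: 10111001011100111000000001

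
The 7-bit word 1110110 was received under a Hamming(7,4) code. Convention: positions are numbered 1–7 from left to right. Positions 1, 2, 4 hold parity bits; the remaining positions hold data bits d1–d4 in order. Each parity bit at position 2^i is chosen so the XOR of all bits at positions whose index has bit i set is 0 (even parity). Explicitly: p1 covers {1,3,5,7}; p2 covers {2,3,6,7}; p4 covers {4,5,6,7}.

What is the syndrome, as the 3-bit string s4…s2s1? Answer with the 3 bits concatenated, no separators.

s1 (pos 1,3,5,7): 1⊕1⊕1⊕0 = 1
s2 (pos 2,3,6,7): 1⊕1⊕1⊕0 = 1
s4 (pos 4,5,6,7): 0⊕1⊕1⊕0 = 0
Syndrome s4…s1 = 011 → error at position 3.

011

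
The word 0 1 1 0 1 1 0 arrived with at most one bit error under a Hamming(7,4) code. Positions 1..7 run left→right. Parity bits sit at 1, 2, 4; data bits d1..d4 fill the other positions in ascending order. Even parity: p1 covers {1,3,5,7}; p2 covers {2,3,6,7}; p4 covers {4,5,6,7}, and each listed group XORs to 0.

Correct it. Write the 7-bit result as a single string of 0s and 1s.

s1 (pos 1,3,5,7): 0⊕1⊕1⊕0 = 0
s2 (pos 2,3,6,7): 1⊕1⊕1⊕0 = 1
s4 (pos 4,5,6,7): 0⊕1⊕1⊕0 = 0
Syndrome s4…s1 = 010 → error at position 2.
Flip position 2: 0110110 → 0010110

0010110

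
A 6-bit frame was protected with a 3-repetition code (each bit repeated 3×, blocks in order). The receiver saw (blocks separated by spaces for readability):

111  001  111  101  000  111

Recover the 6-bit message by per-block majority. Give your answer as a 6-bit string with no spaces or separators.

Block 1 (111): 3 ones → 1
Block 2 (001): 1 one → 0
Block 3 (111): 3 ones → 1
Block 4 (101): 2 ones → 1
Block 5 (000): 0 ones → 0
Block 6 (111): 3 ones → 1

101101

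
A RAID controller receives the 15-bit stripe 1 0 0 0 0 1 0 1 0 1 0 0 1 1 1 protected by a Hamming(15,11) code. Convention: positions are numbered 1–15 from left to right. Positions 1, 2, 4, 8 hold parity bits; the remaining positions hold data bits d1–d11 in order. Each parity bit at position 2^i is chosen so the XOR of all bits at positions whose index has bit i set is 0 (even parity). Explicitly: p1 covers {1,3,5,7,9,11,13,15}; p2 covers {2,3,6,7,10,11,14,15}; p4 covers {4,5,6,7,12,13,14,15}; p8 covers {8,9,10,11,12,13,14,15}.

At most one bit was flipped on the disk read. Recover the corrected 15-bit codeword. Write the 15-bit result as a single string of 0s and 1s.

100001011100111

s1 (pos 1,3,5,7,9,11,13,15): 1⊕0⊕0⊕0⊕0⊕0⊕1⊕1 = 1
s2 (pos 2,3,6,7,10,11,14,15): 0⊕0⊕1⊕0⊕1⊕0⊕1⊕1 = 0
s4 (pos 4,5,6,7,12,13,14,15): 0⊕0⊕1⊕0⊕0⊕1⊕1⊕1 = 0
s8 (pos 8,9,10,11,12,13,14,15): 1⊕0⊕1⊕0⊕0⊕1⊕1⊕1 = 1
Syndrome s8…s1 = 1001 → error at position 9.
Flip position 9: 100001010100111 → 100001011100111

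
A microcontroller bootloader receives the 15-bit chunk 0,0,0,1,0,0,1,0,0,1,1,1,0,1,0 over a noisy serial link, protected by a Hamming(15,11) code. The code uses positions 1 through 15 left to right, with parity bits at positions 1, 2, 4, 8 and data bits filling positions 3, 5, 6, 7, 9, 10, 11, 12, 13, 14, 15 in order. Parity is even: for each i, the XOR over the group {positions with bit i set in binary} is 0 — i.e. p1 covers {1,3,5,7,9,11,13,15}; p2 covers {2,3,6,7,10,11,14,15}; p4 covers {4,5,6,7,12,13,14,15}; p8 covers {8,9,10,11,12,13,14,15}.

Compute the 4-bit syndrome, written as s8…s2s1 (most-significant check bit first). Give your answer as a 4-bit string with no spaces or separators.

s1 (pos 1,3,5,7,9,11,13,15): 0⊕0⊕0⊕1⊕0⊕1⊕0⊕0 = 0
s2 (pos 2,3,6,7,10,11,14,15): 0⊕0⊕0⊕1⊕1⊕1⊕1⊕0 = 0
s4 (pos 4,5,6,7,12,13,14,15): 1⊕0⊕0⊕1⊕1⊕0⊕1⊕0 = 0
s8 (pos 8,9,10,11,12,13,14,15): 0⊕0⊕1⊕1⊕1⊕0⊕1⊕0 = 0
Syndrome s8…s1 = 0000 → no error.

0000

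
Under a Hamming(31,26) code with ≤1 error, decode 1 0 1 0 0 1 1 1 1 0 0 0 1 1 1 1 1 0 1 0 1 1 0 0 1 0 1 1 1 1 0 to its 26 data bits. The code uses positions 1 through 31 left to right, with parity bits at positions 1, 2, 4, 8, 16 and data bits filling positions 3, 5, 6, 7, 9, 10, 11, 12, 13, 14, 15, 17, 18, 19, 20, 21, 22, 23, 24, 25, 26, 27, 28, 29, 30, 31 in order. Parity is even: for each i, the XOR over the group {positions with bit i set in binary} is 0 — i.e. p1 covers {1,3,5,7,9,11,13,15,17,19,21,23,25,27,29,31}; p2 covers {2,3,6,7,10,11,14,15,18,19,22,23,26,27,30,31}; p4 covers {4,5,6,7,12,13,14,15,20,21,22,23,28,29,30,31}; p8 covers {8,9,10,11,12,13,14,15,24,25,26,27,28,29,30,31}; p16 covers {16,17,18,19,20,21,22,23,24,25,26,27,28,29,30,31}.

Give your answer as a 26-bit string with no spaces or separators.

10111000111101011001011110

s1 (pos 1,3,5,7,9,11,13,15,17,19,21,23,25,27,29,31): 1⊕1⊕0⊕1⊕1⊕0⊕1⊕1⊕1⊕1⊕1⊕0⊕1⊕1⊕1⊕0 = 0
s2 (pos 2,3,6,7,10,11,14,15,18,19,22,23,26,27,30,31): 0⊕1⊕1⊕1⊕0⊕0⊕1⊕1⊕0⊕1⊕1⊕0⊕0⊕1⊕1⊕0 = 1
s4 (pos 4,5,6,7,12,13,14,15,20,21,22,23,28,29,30,31): 0⊕0⊕1⊕1⊕0⊕1⊕1⊕1⊕0⊕1⊕1⊕0⊕1⊕1⊕1⊕0 = 0
s8 (pos 8,9,10,11,12,13,14,15,24,25,26,27,28,29,30,31): 1⊕1⊕0⊕0⊕0⊕1⊕1⊕1⊕0⊕1⊕0⊕1⊕1⊕1⊕1⊕0 = 0
s16 (pos 16,17,18,19,20,21,22,23,24,25,26,27,28,29,30,31): 1⊕1⊕0⊕1⊕0⊕1⊕1⊕0⊕0⊕1⊕0⊕1⊕1⊕1⊕1⊕0 = 0
Syndrome s16…s1 = 00010 → error at position 2.
Flip position 2: 1010011110001111101011001011110 → 1110011110001111101011001011110
Read data bits from positions 3,5,6,7,9,10,11,12,13,14,15,17,18,19,20,21,22,23,24,25,26,27,28,29,30,31: 10111000111101011001011110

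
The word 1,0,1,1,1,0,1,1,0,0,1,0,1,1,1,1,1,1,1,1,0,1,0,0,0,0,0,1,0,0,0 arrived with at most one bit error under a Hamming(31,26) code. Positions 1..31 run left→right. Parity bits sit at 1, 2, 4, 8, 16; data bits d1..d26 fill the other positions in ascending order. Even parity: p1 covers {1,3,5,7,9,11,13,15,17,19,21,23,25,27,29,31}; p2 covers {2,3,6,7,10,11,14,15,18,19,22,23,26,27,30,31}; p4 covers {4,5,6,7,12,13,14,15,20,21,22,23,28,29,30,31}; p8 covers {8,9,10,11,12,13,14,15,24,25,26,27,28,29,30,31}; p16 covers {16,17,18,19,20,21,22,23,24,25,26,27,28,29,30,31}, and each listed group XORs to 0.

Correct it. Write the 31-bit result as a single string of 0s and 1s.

1011101100101111111111000001000

s1 (pos 1,3,5,7,9,11,13,15,17,19,21,23,25,27,29,31): 1⊕1⊕1⊕1⊕0⊕1⊕1⊕1⊕1⊕1⊕0⊕0⊕0⊕0⊕0⊕0 = 1
s2 (pos 2,3,6,7,10,11,14,15,18,19,22,23,26,27,30,31): 0⊕1⊕0⊕1⊕0⊕1⊕1⊕1⊕1⊕1⊕1⊕0⊕0⊕0⊕0⊕0 = 0
s4 (pos 4,5,6,7,12,13,14,15,20,21,22,23,28,29,30,31): 1⊕1⊕0⊕1⊕0⊕1⊕1⊕1⊕1⊕0⊕1⊕0⊕1⊕0⊕0⊕0 = 1
s8 (pos 8,9,10,11,12,13,14,15,24,25,26,27,28,29,30,31): 1⊕0⊕0⊕1⊕0⊕1⊕1⊕1⊕0⊕0⊕0⊕0⊕1⊕0⊕0⊕0 = 0
s16 (pos 16,17,18,19,20,21,22,23,24,25,26,27,28,29,30,31): 1⊕1⊕1⊕1⊕1⊕0⊕1⊕0⊕0⊕0⊕0⊕0⊕1⊕0⊕0⊕0 = 1
Syndrome s16…s1 = 10101 → error at position 21.
Flip position 21: 1011101100101111111101000001000 → 1011101100101111111111000001000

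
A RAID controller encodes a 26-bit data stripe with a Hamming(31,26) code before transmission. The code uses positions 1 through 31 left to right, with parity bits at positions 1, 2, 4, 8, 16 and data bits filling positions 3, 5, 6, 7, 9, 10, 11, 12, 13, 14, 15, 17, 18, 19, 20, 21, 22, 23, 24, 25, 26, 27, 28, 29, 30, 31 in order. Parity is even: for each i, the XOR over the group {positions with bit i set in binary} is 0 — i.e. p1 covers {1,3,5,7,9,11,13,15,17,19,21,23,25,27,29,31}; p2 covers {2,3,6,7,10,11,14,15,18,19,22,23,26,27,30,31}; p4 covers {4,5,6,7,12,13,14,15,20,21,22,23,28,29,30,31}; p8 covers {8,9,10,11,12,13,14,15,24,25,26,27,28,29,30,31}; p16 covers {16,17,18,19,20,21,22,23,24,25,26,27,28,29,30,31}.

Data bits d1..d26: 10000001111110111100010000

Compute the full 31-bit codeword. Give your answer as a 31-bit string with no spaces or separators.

Place data at non-parity positions: p1 p2 1 p4 0 0 0 p8 0 0 0 1 1 1 1 p16 1 1 0 1 1 1 1 0 0 0 1 0 0 0 0
p1 (pos 1,3,5,7,9,11,13,15,17,19,21,23,25,27,29,31): XOR of data positions = 1⊕0⊕0⊕0⊕0⊕1⊕1⊕1⊕0⊕1⊕1⊕0⊕1⊕0⊕0 = 1
p2 (pos 2,3,6,7,10,11,14,15,18,19,22,23,26,27,30,31): XOR of data positions = 1⊕0⊕0⊕0⊕0⊕1⊕1⊕1⊕0⊕1⊕1⊕0⊕1⊕0⊕0 = 1
p4 (pos 4,5,6,7,12,13,14,15,20,21,22,23,28,29,30,31): XOR of data positions = 0⊕0⊕0⊕1⊕1⊕1⊕1⊕1⊕1⊕1⊕1⊕0⊕0⊕0⊕0 = 0
p8 (pos 8,9,10,11,12,13,14,15,24,25,26,27,28,29,30,31): XOR of data positions = 0⊕0⊕0⊕1⊕1⊕1⊕1⊕0⊕0⊕0⊕1⊕0⊕0⊕0⊕0 = 1
p16 (pos 16,17,18,19,20,21,22,23,24,25,26,27,28,29,30,31): XOR of data positions = 1⊕1⊕0⊕1⊕1⊕1⊕1⊕0⊕0⊕0⊕1⊕0⊕0⊕0⊕0 = 1
Codeword: 1110000100011111110111100010000

1110000100011111110111100010000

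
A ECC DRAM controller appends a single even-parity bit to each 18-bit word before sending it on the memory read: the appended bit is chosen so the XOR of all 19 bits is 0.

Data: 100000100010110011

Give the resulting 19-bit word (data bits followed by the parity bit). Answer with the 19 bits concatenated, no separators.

1000001000101100111

XOR of the 18 data bits: 1⊕0⊕0⊕0⊕0⊕0⊕1⊕0⊕0⊕0⊕1⊕0⊕1⊕1⊕0⊕0⊕1⊕1 = 1
Parity bit = 1 (so all 19 bits XOR to 0).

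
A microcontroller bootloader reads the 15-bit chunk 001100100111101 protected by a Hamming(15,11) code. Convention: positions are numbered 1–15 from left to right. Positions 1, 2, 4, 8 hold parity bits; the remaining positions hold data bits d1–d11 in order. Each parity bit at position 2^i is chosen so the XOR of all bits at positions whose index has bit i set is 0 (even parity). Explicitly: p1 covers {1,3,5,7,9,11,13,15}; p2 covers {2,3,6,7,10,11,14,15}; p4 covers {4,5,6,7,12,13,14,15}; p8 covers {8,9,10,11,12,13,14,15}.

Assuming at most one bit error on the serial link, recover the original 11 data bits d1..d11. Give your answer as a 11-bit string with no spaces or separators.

10010111100

s1 (pos 1,3,5,7,9,11,13,15): 0⊕1⊕0⊕1⊕0⊕1⊕1⊕1 = 1
s2 (pos 2,3,6,7,10,11,14,15): 0⊕1⊕0⊕1⊕1⊕1⊕0⊕1 = 1
s4 (pos 4,5,6,7,12,13,14,15): 1⊕0⊕0⊕1⊕1⊕1⊕0⊕1 = 1
s8 (pos 8,9,10,11,12,13,14,15): 0⊕0⊕1⊕1⊕1⊕1⊕0⊕1 = 1
Syndrome s8…s1 = 1111 → error at position 15.
Flip position 15: 001100100111101 → 001100100111100
Read data bits from positions 3,5,6,7,9,10,11,12,13,14,15: 10010111100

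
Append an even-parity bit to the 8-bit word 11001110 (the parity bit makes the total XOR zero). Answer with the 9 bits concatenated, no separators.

XOR of the 8 data bits: 1⊕1⊕0⊕0⊕1⊕1⊕1⊕0 = 1
Parity bit = 1 (so all 9 bits XOR to 0).

110011101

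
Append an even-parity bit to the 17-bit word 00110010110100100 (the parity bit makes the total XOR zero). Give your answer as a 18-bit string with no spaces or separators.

001100101101001001

XOR of the 17 data bits: 0⊕0⊕1⊕1⊕0⊕0⊕1⊕0⊕1⊕1⊕0⊕1⊕0⊕0⊕1⊕0⊕0 = 1
Parity bit = 1 (so all 18 bits XOR to 0).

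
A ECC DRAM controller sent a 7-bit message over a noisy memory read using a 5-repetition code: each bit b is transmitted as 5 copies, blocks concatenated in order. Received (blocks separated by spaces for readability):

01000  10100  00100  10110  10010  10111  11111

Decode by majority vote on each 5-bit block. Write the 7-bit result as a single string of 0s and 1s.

Block 1 (01000): 1 one → 0
Block 2 (10100): 2 ones → 0
Block 3 (00100): 1 one → 0
Block 4 (10110): 3 ones → 1
Block 5 (10010): 2 ones → 0
Block 6 (10111): 4 ones → 1
Block 7 (11111): 5 ones → 1

0001011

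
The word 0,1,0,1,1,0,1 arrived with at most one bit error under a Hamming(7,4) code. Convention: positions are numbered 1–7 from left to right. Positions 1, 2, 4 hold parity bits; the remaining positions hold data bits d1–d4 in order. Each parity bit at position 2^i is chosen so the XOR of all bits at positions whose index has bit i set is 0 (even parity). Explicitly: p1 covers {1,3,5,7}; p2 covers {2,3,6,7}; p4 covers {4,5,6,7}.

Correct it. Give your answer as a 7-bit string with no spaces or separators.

s1 (pos 1,3,5,7): 0⊕0⊕1⊕1 = 0
s2 (pos 2,3,6,7): 1⊕0⊕0⊕1 = 0
s4 (pos 4,5,6,7): 1⊕1⊕0⊕1 = 1
Syndrome s4…s1 = 100 → error at position 4.
Flip position 4: 0101101 → 0100101

0100101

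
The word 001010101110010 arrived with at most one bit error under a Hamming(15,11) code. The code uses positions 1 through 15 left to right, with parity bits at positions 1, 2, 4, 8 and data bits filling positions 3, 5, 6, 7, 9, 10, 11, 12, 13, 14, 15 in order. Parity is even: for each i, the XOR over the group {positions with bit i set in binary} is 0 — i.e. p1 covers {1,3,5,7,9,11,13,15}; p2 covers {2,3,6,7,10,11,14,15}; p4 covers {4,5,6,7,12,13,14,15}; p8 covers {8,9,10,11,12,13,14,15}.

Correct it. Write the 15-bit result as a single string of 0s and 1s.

s1 (pos 1,3,5,7,9,11,13,15): 0⊕1⊕1⊕1⊕1⊕1⊕0⊕0 = 1
s2 (pos 2,3,6,7,10,11,14,15): 0⊕1⊕0⊕1⊕1⊕1⊕1⊕0 = 1
s4 (pos 4,5,6,7,12,13,14,15): 0⊕1⊕0⊕1⊕0⊕0⊕1⊕0 = 1
s8 (pos 8,9,10,11,12,13,14,15): 0⊕1⊕1⊕1⊕0⊕0⊕1⊕0 = 0
Syndrome s8…s1 = 0111 → error at position 7.
Flip position 7: 001010101110010 → 001010001110010

001010001110010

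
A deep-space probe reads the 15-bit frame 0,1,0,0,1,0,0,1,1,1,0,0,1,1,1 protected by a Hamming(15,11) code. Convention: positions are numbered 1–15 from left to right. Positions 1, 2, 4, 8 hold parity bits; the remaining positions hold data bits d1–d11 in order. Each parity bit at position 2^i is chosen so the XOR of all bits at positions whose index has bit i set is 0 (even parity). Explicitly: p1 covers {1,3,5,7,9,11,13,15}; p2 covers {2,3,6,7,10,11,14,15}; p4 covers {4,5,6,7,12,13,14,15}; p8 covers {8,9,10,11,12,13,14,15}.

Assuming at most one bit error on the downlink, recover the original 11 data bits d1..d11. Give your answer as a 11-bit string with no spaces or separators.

s1 (pos 1,3,5,7,9,11,13,15): 0⊕0⊕1⊕0⊕1⊕0⊕1⊕1 = 0
s2 (pos 2,3,6,7,10,11,14,15): 1⊕0⊕0⊕0⊕1⊕0⊕1⊕1 = 0
s4 (pos 4,5,6,7,12,13,14,15): 0⊕1⊕0⊕0⊕0⊕1⊕1⊕1 = 0
s8 (pos 8,9,10,11,12,13,14,15): 1⊕1⊕1⊕0⊕0⊕1⊕1⊕1 = 0
Syndrome s8…s1 = 0000 → no error.
Read data bits from positions 3,5,6,7,9,10,11,12,13,14,15: 01001100111

01001100111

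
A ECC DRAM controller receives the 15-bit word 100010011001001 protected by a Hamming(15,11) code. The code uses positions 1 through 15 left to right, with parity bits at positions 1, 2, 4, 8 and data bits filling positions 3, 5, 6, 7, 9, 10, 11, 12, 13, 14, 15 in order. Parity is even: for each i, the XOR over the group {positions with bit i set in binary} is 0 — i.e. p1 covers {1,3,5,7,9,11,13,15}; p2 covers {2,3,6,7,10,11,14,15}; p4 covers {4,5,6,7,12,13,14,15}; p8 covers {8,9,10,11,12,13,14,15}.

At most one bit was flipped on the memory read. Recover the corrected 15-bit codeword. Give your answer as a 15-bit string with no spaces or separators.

s1 (pos 1,3,5,7,9,11,13,15): 1⊕0⊕1⊕0⊕1⊕0⊕0⊕1 = 0
s2 (pos 2,3,6,7,10,11,14,15): 0⊕0⊕0⊕0⊕0⊕0⊕0⊕1 = 1
s4 (pos 4,5,6,7,12,13,14,15): 0⊕1⊕0⊕0⊕1⊕0⊕0⊕1 = 1
s8 (pos 8,9,10,11,12,13,14,15): 1⊕1⊕0⊕0⊕1⊕0⊕0⊕1 = 0
Syndrome s8…s1 = 0110 → error at position 6.
Flip position 6: 100010011001001 → 100011011001001

100011011001001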